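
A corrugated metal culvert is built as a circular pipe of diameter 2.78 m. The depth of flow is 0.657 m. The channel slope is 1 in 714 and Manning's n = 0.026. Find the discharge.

Q = 0.84 m³/s

For a circular section of diameter D = 2.78 m at depth y = 0.657 m, the central angle is θ = 2 arccos(1 − 2y/D) = 2.031 rad. Then A = (D²/8)(θ − sin θ) = 1.096 m² and P = Dθ/2 = 2.823 m.
Hydraulic radius R = A/P = 1.096/2.823 = 0.3883 m.
Manning's equation: Q = (1/n) A R^(2/3) S^(1/2) = (1/0.026) × 1.096 × 0.3883^(2/3) × 0.001401^(1/2) = 0.84 m³/s.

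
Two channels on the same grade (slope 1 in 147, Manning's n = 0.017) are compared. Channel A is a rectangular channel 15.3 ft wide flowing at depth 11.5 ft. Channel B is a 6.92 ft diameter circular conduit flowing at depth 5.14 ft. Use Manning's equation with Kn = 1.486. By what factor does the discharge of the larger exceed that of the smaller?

9.95

Channel A: Flow area A = b·y = 15.3 × 11.5 = 176 ft². Wetted perimeter P = b + 2y = 15.3 + 2×11.5 = 38.3 ft. Hydraulic radius R = A/P = 176/38.3 = 4.594 ft. Q_A = (1.486/0.017)·176·4.594^(2/3)·√0.006803 = 3506 ft³/s.
Channel B: For a circular section of diameter D = 6.92 ft at depth y = 5.14 ft, the central angle is θ = 2 arccos(1 − 2y/D) = 4.156 rad. Then A = (D²/8)(θ − sin θ) = 29.96 ft² and P = Dθ/2 = 14.38 ft. Hydraulic radius R = A/P = 29.96/14.38 = 2.083 ft. Q_B = (1.486/0.017)·29.96·2.083^(2/3)·√0.006803 = 352.3 ft³/s.
The larger discharge is 3506 ft³/s and the smaller is 352.3 ft³/s; the ratio is 9.95.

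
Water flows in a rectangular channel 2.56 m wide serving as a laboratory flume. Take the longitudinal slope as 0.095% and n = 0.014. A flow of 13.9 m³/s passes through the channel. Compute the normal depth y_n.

y_n = 2.71 m

Manning's equation rearranged: A R^(2/3) = nQ / (1·√S) = 0.014 × 13.9 / (√0.00095) = 6.314.
Trying y = 1.85 m: A R^(2/3) = 3.932 — low.
Trying y = 2.71 m: A R^(2/3) = 6.319 — ≈ 6.314.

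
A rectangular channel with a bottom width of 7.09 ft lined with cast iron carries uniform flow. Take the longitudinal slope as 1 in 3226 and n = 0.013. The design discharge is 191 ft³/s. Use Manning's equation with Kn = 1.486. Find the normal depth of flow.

Manning's equation rearranged: A R^(2/3) = nQ / (1.486·√S) = 0.013 × 191 / (1.486 × √0.00031) = 94.91.
Try y = 6.2 ft: A R^(2/3) = 75.6 — low.
Try y = 8.93 ft: A R^(2/3) = 117.8 — high.
Try y = 7.46 ft: A R^(2/3) = 94.89 — matches.

y_n = 7.46 ft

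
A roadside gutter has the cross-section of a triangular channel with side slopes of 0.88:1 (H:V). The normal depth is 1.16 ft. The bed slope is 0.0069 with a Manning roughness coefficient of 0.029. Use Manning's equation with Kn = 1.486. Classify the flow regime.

For a triangular section with side slope z = 0.88: A = zy² = 0.88×1.16² = 1.184 ft²; P = 2y√(1+z²) = 2×1.16×1.332 = 3.09 ft.
Hydraulic radius R = A/P = 1.184/3.09 = 0.3832 ft.
V = (1.486/n) R^(2/3) √S = (1.486/0.029) × 0.3832^(2/3) × √0.0069 = 2.245 ft/s. Hydraulic depth D_h = A/T = 1.184/2.042 = 0.58 ft.
Froude number Fr = V/√(g·D_h) = 2.245/√(32.2×0.58) = 0.52, which is less than 1, so the flow is subcritical.

subcritical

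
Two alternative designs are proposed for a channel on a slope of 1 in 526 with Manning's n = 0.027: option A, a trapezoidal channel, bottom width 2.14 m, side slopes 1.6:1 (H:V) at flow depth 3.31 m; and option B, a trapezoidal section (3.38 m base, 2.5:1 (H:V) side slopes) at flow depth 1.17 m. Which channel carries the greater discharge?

Channel A: With bottom width b = 2.14 m and side slope z = 1.6: A = (b + zy)y = (2.14 + 1.6×3.31)×3.31 = 24.61 m²; P = b + 2y√(1+z²) = 2.14 + 2×3.31×1.887 = 14.63 m. Hydraulic radius R = A/P = 24.61/14.63 = 1.682 m. Q_A = (1/0.027)·24.61·1.682^(2/3)·√0.001901 = 56.22 m³/s.
Channel B: With bottom width b = 3.38 m and side slope z = 2.5: A = (b + zy)y = (3.38 + 2.5×1.17)×1.17 = 7.377 m²; P = b + 2y√(1+z²) = 3.38 + 2×1.17×2.693 = 9.681 m. Hydraulic radius R = A/P = 7.377/9.681 = 0.762 m. Q_B = (1/0.027)·7.377·0.762^(2/3)·√0.001901 = 9.939 m³/s.
Q_A = 56.22 m³/s vs Q_B = 9.939 m³/s, so channel A carries more.

channel A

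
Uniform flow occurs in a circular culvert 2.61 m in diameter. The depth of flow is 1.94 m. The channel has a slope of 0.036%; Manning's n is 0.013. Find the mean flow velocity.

For a circular section of diameter D = 2.61 m at depth y = 1.94 m, the central angle is θ = 2 arccos(1 − 2y/D) = 4.158 rad. Then A = (D²/8)(θ − sin θ) = 4.265 m² and P = Dθ/2 = 5.426 m.
Hydraulic radius R = A/P = 4.265/5.426 = 0.7859 m.
From Manning's equation, V = (1/n) R^(2/3) S^(1/2) = (1/0.013) × 0.7859^(2/3) × 0.00036^(1/2) = 1.24 m/s.

V = 1.24 m/s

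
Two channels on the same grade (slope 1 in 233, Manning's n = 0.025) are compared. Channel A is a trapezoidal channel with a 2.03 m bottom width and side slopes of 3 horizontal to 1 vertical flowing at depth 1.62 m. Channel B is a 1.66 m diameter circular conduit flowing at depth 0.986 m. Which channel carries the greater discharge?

channel A

Channel A: With bottom width b = 2.03 m and side slope z = 3: A = (b + zy)y = (2.03 + 3×1.62)×1.62 = 11.16 m²; P = b + 2y√(1+z²) = 2.03 + 2×1.62×3.162 = 12.28 m. Hydraulic radius R = A/P = 11.16/12.28 = 0.9093 m. Q_A = (1/0.025)·11.16·0.9093^(2/3)·√0.004292 = 27.45 m³/s.
Channel B: For a circular section of diameter D = 1.66 m at depth y = 0.986 m, the central angle is θ = 2 arccos(1 − 2y/D) = 3.52 rad. Then A = (D²/8)(θ − sin θ) = 1.34 m² and P = Dθ/2 = 2.921 m. Hydraulic radius R = A/P = 1.34/2.921 = 0.4585 m. Q_B = (1/0.025)·1.34·0.4585^(2/3)·√0.004292 = 2.087 m³/s.
Q_A = 27.45 m³/s vs Q_B = 2.087 m³/s, so channel A carries more.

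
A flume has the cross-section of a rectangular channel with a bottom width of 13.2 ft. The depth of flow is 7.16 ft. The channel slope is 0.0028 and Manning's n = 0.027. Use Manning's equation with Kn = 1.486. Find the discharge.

Q = 627 ft³/s

Flow area A = b·y = 13.2 × 7.16 = 94.51 ft². Wetted perimeter P = b + 2y = 13.2 + 2×7.16 = 27.52 ft.
Hydraulic radius R = A/P = 94.51/27.52 = 3.434 ft.
Manning's equation: Q = (1.486/n) A R^(2/3) S^(1/2) = (1.486/0.027) × 94.51 × 3.434^(2/3) × 0.0028^(1/2) = 627 ft³/s.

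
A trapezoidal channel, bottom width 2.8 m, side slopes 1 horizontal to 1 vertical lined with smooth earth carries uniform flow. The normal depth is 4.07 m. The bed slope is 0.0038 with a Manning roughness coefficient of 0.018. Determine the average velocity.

With bottom width b = 2.8 m and side slope z = 1: A = (b + zy)y = (2.8 + 1×4.07)×4.07 = 27.96 m²; P = b + 2y√(1+z²) = 2.8 + 2×4.07×1.414 = 14.31 m.
Hydraulic radius R = A/P = 27.96/14.31 = 1.954 m.
From Manning's equation, V = (1/n) R^(2/3) S^(1/2) = (1/0.018) × 1.954^(2/3) × 0.0038^(1/2) = 5.35 m/s.

V = 5.35 m/s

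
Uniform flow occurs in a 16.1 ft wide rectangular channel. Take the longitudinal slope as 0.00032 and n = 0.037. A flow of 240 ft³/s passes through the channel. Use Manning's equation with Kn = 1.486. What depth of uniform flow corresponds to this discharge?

y_n = 8.16 ft

Manning's equation rearranged: A R^(2/3) = nQ / (1.486·√S) = 0.037 × 240 / (1.486 × √0.00032) = 334.1.
Trying y = 9.72 ft: A R^(2/3) = 420.4 — over.
Trying y = 7.32 ft: A R^(2/3) = 288.7 — short.
Trying y = 8.16 ft: A R^(2/3) = 333.9 — close enough.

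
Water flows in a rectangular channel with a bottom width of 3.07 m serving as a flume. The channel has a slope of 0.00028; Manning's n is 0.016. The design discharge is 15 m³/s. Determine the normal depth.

Manning's equation rearranged: A R^(2/3) = nQ / (1·√S) = 0.016 × 15 / (√0.00028) = 14.34.
Try y = 5.43 m: A R^(2/3) = 18.79 — over.
Try y = 3.04 m: A R^(2/3) = 9.457 — short.
Try y = 4.3 m: A R^(2/3) = 14.33 — ≈ 14.34.

y_n = 4.3 m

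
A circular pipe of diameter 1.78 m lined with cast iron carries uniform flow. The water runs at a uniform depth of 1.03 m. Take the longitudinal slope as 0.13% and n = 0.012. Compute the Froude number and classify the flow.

subcritical

For a circular section of diameter D = 1.78 m at depth y = 1.03 m, the central angle is θ = 2 arccos(1 − 2y/D) = 3.458 rad. Then A = (D²/8)(θ − sin θ) = 1.492 m² and P = Dθ/2 = 3.077 m.
Hydraulic radius R = A/P = 1.492/3.077 = 0.485 m.
V = (1/n) R^(2/3) √S = (1/0.012) × 0.485^(2/3) × √0.0013 = 1.855 m/s. Hydraulic depth D_h = A/T = 1.492/1.758 = 0.849 m.
Froude number Fr = V/√(g·D_h) = 1.855/√(9.81×0.849) = 0.643, which is less than 1, so the flow is subcritical.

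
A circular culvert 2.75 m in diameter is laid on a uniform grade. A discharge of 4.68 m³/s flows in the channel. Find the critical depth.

y_c = 0.942 m

At critical depth, Q² T / (g A³) = 1, i.e. A³/T = Q²/g = 4.68²/9.81 = 2.233.
Trying y = 1.11 m: A³/T = 4.196 — high.
Trying y = 0.71 m: A³/T = 0.7453 — low.
Trying y = 0.942 m: A³/T = 2.231 — ≈ 2.233.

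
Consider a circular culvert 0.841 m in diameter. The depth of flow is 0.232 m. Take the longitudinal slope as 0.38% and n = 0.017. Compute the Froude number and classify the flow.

For a circular section of diameter D = 0.841 m at depth y = 0.232 m, the central angle is θ = 2 arccos(1 − 2y/D) = 2.212 rad. Then A = (D²/8)(θ − sin θ) = 0.1247 m² and P = Dθ/2 = 0.9301 m.
Hydraulic radius R = A/P = 0.1247/0.9301 = 0.1341 m.
V = (1/n) R^(2/3) √S = (1/0.017) × 0.1341^(2/3) × √0.0038 = 0.9499 m/s. Hydraulic depth D_h = A/T = 0.1247/0.7518 = 0.1659 m.
Froude number Fr = V/√(g·D_h) = 0.9499/√(9.81×0.1659) = 0.745, which is less than 1, so the flow is subcritical.

subcritical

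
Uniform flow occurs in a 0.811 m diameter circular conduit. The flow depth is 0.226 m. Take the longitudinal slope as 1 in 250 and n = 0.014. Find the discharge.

Q = 0.137 m³/s

For a circular section of diameter D = 0.811 m at depth y = 0.226 m, the central angle is θ = 2 arccos(1 − 2y/D) = 2.224 rad. Then A = (D²/8)(θ − sin θ) = 0.1176 m² and P = Dθ/2 = 0.902 m.
Hydraulic radius R = A/P = 0.1176/0.902 = 0.1304 m.
Manning's equation: Q = (1/n) A R^(2/3) S^(1/2) = (1/0.014) × 0.1176 × 0.1304^(2/3) × 0.004^(1/2) = 0.137 m³/s.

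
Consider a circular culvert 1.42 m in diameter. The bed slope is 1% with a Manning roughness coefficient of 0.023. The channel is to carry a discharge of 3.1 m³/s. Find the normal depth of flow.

Manning's equation rearranged: A R^(2/3) = nQ / (1·√S) = 0.023 × 3.1 / (√0.01) = 0.713.
At y = 1.14 m: A R^(2/3) = 0.7788 — too large.
At y = 0.894 m: A R^(2/3) = 0.5734 — too small.
At y = 1.05 m: A R^(2/3) = 0.712 — ≈ 0.713.

y_n = 1.05 m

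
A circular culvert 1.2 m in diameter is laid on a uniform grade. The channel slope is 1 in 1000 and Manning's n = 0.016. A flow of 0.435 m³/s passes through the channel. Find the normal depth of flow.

y_n = 0.553 m

Manning's equation rearranged: A R^(2/3) = nQ / (1·√S) = 0.016 × 0.435 / (√0.001) = 0.2201.
At y = 0.694 m: A R^(2/3) = 0.3216 — too large.
At y = 0.449 m: A R^(2/3) = 0.151 — too small.
At y = 0.553 m: A R^(2/3) = 0.2201 — close enough.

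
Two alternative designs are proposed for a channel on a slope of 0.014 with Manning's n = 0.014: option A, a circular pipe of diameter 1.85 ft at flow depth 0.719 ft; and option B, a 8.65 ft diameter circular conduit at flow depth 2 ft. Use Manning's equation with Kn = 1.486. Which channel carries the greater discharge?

Channel A: For a circular section of diameter D = 1.85 ft at depth y = 0.719 ft, the central angle is θ = 2 arccos(1 − 2y/D) = 2.692 rad. Then A = (D²/8)(θ − sin θ) = 0.9661 ft² and P = Dθ/2 = 2.49 ft. Hydraulic radius R = A/P = 0.9661/2.49 = 0.3879 ft. Q_A = (1.486/0.014)·0.9661·0.3879^(2/3)·√0.014 = 6.453 ft³/s.
Channel B: For a circular section of diameter D = 8.65 ft at depth y = 2 ft, the central angle is θ = 2 arccos(1 − 2y/D) = 2.006 rad. Then A = (D²/8)(θ − sin θ) = 10.29 ft² and P = Dθ/2 = 8.678 ft. Hydraulic radius R = A/P = 10.29/8.678 = 1.185 ft. Q_B = (1.486/0.014)·10.29·1.185^(2/3)·√0.014 = 144.7 ft³/s.
Q_A = 6.453 ft³/s vs Q_B = 144.7 ft³/s, so channel B carries more.

channel B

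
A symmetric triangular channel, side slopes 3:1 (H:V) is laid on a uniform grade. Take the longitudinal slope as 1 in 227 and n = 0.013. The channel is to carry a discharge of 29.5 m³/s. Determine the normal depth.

Manning's equation rearranged: A R^(2/3) = nQ / (1·√S) = 0.013 × 29.5 / (√0.004405) = 5.778.
Try y = 1.39 m: A R^(2/3) = 4.391 — too small.
Try y = 1.9 m: A R^(2/3) = 10.1 — too large.
Try y = 1.54 m: A R^(2/3) = 5.771 — ≈ 5.778.

y_n = 1.54 m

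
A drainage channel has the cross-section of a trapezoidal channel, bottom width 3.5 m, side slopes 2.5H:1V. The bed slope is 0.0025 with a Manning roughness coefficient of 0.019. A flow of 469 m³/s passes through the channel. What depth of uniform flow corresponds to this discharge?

Manning's equation rearranged: A R^(2/3) = nQ / (1·√S) = 0.019 × 469 / (√0.0025) = 178.2.
Try y = 4.77 m: A R^(2/3) = 136.3 — low.
Try y = 5.78 m: A R^(2/3) = 215.6 — high.
Try y = 5.34 m: A R^(2/3) = 178.3 — ≈ 178.2.

y_n = 5.34 m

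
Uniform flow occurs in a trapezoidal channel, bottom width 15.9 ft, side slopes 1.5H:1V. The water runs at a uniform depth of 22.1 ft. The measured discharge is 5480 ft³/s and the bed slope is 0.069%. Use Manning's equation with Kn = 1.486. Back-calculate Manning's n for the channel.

n = 0.039

With bottom width b = 15.9 ft and side slope z = 1.5: A = (b + zy)y = (15.9 + 1.5×22.1)×22.1 = 1084 ft²; P = b + 2y√(1+z²) = 15.9 + 2×22.1×1.803 = 95.58 ft.
Hydraulic radius R = A/P = 1084/95.58 = 11.34 ft.
Rearranging Manning's equation: n = (1.486/Q) A R^(2/3) S^(1/2) = (1.486/5480) × 1084 × 11.34^(2/3) × √0.00069 = 0.039.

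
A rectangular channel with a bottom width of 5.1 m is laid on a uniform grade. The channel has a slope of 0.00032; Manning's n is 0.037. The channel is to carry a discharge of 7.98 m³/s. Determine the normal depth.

y_n = 2.7 m

Manning's equation rearranged: A R^(2/3) = nQ / (1·√S) = 0.037 × 7.98 / (√0.00032) = 16.51.
At y = 2.2 m: A R^(2/3) = 12.54 — low.
At y = 3.18 m: A R^(2/3) = 20.44 — high.
At y = 2.7 m: A R^(2/3) = 16.5 — matches.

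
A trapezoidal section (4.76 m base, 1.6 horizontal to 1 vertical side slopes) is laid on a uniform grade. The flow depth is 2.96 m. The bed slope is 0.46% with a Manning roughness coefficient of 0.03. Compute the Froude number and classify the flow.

With bottom width b = 4.76 m and side slope z = 1.6: A = (b + zy)y = (4.76 + 1.6×2.96)×2.96 = 28.11 m²; P = b + 2y√(1+z²) = 4.76 + 2×2.96×1.887 = 15.93 m.
Hydraulic radius R = A/P = 28.11/15.93 = 1.764 m.
V = (1/n) R^(2/3) √S = (1/0.03) × 1.764^(2/3) × √0.0046 = 3.301 m/s. Hydraulic depth D_h = A/T = 28.11/14.23 = 1.975 m.
Froude number Fr = V/√(g·D_h) = 3.301/√(9.81×1.975) = 0.75, which is less than 1, so the flow is subcritical.

subcritical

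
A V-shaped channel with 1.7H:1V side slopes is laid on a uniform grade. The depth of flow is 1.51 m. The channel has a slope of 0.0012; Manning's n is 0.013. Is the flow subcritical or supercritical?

subcritical

For a triangular section with side slope z = 1.7: A = zy² = 1.7×1.51² = 3.876 m²; P = 2y√(1+z²) = 2×1.51×1.972 = 5.956 m.
Hydraulic radius R = A/P = 3.876/5.956 = 0.6508 m.
V = (1/n) R^(2/3) √S = (1/0.013) × 0.6508^(2/3) × √0.0012 = 2.001 m/s. Hydraulic depth D_h = A/T = 3.876/5.134 = 0.755 m.
Froude number Fr = V/√(g·D_h) = 2.001/√(9.81×0.755) = 0.735, which is less than 1, so the flow is subcritical.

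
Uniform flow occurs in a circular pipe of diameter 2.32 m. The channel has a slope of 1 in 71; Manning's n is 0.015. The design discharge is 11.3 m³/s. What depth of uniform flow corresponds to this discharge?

Manning's equation rearranged: A R^(2/3) = nQ / (1·√S) = 0.015 × 11.3 / (√0.01408) = 1.428.
Try y = 0.787 m: A R^(2/3) = 0.7287 — too small.
Try y = 1.25 m: A R^(2/3) = 1.665 — too large.
Try y = 1.14 m: A R^(2/3) = 1.427 — ≈ 1.428.

y_n = 1.14 m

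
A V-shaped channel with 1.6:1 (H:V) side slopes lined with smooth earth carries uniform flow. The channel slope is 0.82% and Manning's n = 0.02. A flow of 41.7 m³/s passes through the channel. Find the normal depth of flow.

y_n = 2.39 m

Manning's equation rearranged: A R^(2/3) = nQ / (1·√S) = 0.02 × 41.7 / (√0.0082) = 9.21.
Trying y = 2.67 m: A R^(2/3) = 12.39 — too large.
Trying y = 1.81 m: A R^(2/3) = 4.394 — too small.
Trying y = 2.39 m: A R^(2/3) = 9.221 — ≈ 9.21.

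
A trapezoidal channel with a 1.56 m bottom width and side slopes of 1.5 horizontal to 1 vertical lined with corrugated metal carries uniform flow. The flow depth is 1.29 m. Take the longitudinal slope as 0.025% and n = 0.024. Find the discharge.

With bottom width b = 1.56 m and side slope z = 1.5: A = (b + zy)y = (1.56 + 1.5×1.29)×1.29 = 4.509 m²; P = b + 2y√(1+z²) = 1.56 + 2×1.29×1.803 = 6.211 m.
Hydraulic radius R = A/P = 4.509/6.211 = 0.7259 m.
Manning's equation: Q = (1/n) A R^(2/3) S^(1/2) = (1/0.024) × 4.509 × 0.7259^(2/3) × 0.00025^(1/2) = 2.4 m³/s.

Q = 2.4 m³/s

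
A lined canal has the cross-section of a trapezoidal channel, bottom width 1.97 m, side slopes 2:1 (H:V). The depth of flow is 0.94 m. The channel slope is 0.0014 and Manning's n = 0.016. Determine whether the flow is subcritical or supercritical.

With bottom width b = 1.97 m and side slope z = 2: A = (b + zy)y = (1.97 + 2×0.94)×0.94 = 3.619 m²; P = b + 2y√(1+z²) = 1.97 + 2×0.94×2.236 = 6.174 m.
Hydraulic radius R = A/P = 3.619/6.174 = 0.5862 m.
V = (1/n) R^(2/3) √S = (1/0.016) × 0.5862^(2/3) × √0.0014 = 1.638 m/s. Hydraulic depth D_h = A/T = 3.619/5.73 = 0.6316 m.
Froude number Fr = V/√(g·D_h) = 1.638/√(9.81×0.6316) = 0.658, which is less than 1, so the flow is subcritical.

subcritical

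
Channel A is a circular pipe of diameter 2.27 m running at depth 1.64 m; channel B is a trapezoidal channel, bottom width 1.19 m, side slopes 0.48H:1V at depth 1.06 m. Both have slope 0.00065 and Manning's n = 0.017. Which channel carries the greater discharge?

Channel A: For a circular section of diameter D = 2.27 m at depth y = 1.64 m, the central angle is θ = 2 arccos(1 − 2y/D) = 4.064 rad. Then A = (D²/8)(θ − sin θ) = 3.131 m² and P = Dθ/2 = 4.612 m. Hydraulic radius R = A/P = 3.131/4.612 = 0.6788 m. Q_A = (1/0.017)·3.131·0.6788^(2/3)·√0.00065 = 3.627 m³/s.
Channel B: With bottom width b = 1.19 m and side slope z = 0.48: A = (b + zy)y = (1.19 + 0.48×1.06)×1.06 = 1.801 m²; P = b + 2y√(1+z²) = 1.19 + 2×1.06×1.109 = 3.542 m. Hydraulic radius R = A/P = 1.801/3.542 = 0.5085 m. Q_B = (1/0.017)·1.801·0.5085^(2/3)·√0.00065 = 1.72 m³/s.
Q_A = 3.627 m³/s vs Q_B = 1.72 m³/s, so channel A carries more.

channel A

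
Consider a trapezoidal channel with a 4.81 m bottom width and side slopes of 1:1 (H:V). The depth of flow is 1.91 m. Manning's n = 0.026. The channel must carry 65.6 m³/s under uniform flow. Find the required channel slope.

S = 0.013

With bottom width b = 4.81 m and side slope z = 1: A = (b + zy)y = (4.81 + 1×1.91)×1.91 = 12.84 m²; P = b + 2y√(1+z²) = 4.81 + 2×1.91×1.414 = 10.21 m.
Hydraulic radius R = A/P = 12.84/10.21 = 1.257 m.
From Manning's equation, S = [nQ / (1 A R^(2/3))]² = [0.026 × 65.6 / (1 × 12.84 × 1.257^(2/3))]² = 0.013.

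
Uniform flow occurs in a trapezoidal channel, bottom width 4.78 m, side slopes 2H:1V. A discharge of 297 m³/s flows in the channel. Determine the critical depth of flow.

At critical depth, Q² T / (g A³) = 1, i.e. A³/T = Q²/g = 297²/9.81 = 8992.
Try y = 4.91 m: A³/T = 15090 — too large.
Try y = 4.34 m: A³/T = 9004 — close enough.

y_c = 4.34 m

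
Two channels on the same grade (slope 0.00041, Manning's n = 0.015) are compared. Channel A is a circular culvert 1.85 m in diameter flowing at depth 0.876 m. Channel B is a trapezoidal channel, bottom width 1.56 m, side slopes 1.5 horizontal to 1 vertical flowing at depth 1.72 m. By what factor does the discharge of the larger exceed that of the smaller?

Channel A: For a circular section of diameter D = 1.85 m at depth y = 0.876 m, the central angle is θ = 2 arccos(1 − 2y/D) = 3.036 rad. Then A = (D²/8)(θ − sin θ) = 1.253 m² and P = Dθ/2 = 2.808 m. Hydraulic radius R = A/P = 1.253/2.808 = 0.4464 m. Q_A = (1/0.015)·1.253·0.4464^(2/3)·√0.00041 = 0.9882 m³/s.
Channel B: With bottom width b = 1.56 m and side slope z = 1.5: A = (b + zy)y = (1.56 + 1.5×1.72)×1.72 = 7.121 m²; P = b + 2y√(1+z²) = 1.56 + 2×1.72×1.803 = 7.762 m. Hydraulic radius R = A/P = 7.121/7.762 = 0.9174 m. Q_B = (1/0.015)·7.121·0.9174^(2/3)·√0.00041 = 9.076 m³/s.
The larger discharge is 9.076 m³/s and the smaller is 0.9882 m³/s; the ratio is 9.18.

9.18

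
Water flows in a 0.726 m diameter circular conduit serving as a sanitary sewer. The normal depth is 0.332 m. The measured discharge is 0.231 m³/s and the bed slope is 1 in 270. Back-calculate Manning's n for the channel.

For a circular section of diameter D = 0.726 m at depth y = 0.332 m, the central angle is θ = 2 arccos(1 − 2y/D) = 2.971 rad. Then A = (D²/8)(θ − sin θ) = 0.1845 m² and P = Dθ/2 = 1.078 m.
Hydraulic radius R = A/P = 0.1845/1.078 = 0.1711 m.
Rearranging Manning's equation: n = (1/Q) A R^(2/3) S^(1/2) = (1/0.231) × 0.1845 × 0.1711^(2/3) × √0.003704 = 0.015.

n = 0.015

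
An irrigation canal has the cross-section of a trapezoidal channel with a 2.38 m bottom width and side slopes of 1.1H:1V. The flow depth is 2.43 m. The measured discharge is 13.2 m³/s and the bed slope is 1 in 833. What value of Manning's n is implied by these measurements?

With bottom width b = 2.38 m and side slope z = 1.1: A = (b + zy)y = (2.38 + 1.1×2.43)×2.43 = 12.28 m²; P = b + 2y√(1+z²) = 2.38 + 2×2.43×1.487 = 9.605 m.
Hydraulic radius R = A/P = 12.28/9.605 = 1.278 m.
Rearranging Manning's equation: n = (1/Q) A R^(2/3) S^(1/2) = (1/13.2) × 12.28 × 1.278^(2/3) × √0.0012 = 0.038.

n = 0.038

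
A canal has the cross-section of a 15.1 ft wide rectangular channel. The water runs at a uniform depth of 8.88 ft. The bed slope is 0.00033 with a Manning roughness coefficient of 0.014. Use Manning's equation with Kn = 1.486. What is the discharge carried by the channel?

Q = 660 ft³/s

Flow area A = b·y = 15.1 × 8.88 = 134.1 ft². Wetted perimeter P = b + 2y = 15.1 + 2×8.88 = 32.86 ft.
Hydraulic radius R = A/P = 134.1/32.86 = 4.081 ft.
Manning's equation: Q = (1.486/n) A R^(2/3) S^(1/2) = (1.486/0.014) × 134.1 × 4.081^(2/3) × 0.00033^(1/2) = 660 ft³/s.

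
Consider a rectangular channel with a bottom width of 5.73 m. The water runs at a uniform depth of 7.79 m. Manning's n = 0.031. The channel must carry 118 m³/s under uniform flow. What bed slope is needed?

Flow area A = b·y = 5.73 × 7.79 = 44.64 m². Wetted perimeter P = b + 2y = 5.73 + 2×7.79 = 21.31 m.
Hydraulic radius R = A/P = 44.64/21.31 = 2.095 m.
From Manning's equation, S = [nQ / (1 A R^(2/3))]² = [0.031 × 118 / (1 × 44.64 × 2.095^(2/3))]² = 0.00251.

S = 0.00251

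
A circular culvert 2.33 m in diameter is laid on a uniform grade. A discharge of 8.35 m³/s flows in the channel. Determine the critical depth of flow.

y_c = 1.34 m

At critical depth, Q² T / (g A³) = 1, i.e. A³/T = Q²/g = 8.35²/9.81 = 7.107.
Try y = 1.51 m: A³/T = 11.23 — high.
Try y = 1.17 m: A³/T = 4.227 — low.
Try y = 1.34 m: A³/T = 7.098 — matches.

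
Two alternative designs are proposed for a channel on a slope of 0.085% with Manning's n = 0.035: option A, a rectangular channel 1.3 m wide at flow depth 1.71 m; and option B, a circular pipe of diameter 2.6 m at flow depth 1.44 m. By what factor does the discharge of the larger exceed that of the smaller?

Channel A: Flow area A = b·y = 1.3 × 1.71 = 2.223 m². Wetted perimeter P = b + 2y = 1.3 + 2×1.71 = 4.72 m. Hydraulic radius R = A/P = 2.223/4.72 = 0.471 m. Q_A = (1/0.035)·2.223·0.471^(2/3)·√0.00085 = 1.121 m³/s.
Channel B: For a circular section of diameter D = 2.6 m at depth y = 1.44 m, the central angle is θ = 2 arccos(1 − 2y/D) = 3.357 rad. Then A = (D²/8)(θ − sin θ) = 3.018 m² and P = Dθ/2 = 4.365 m. Hydraulic radius R = A/P = 3.018/4.365 = 0.6915 m. Q_B = (1/0.035)·3.018·0.6915^(2/3)·√0.00085 = 1.966 m³/s.
The larger discharge is 1.966 m³/s and the smaller is 1.121 m³/s; the ratio is 1.75.

1.75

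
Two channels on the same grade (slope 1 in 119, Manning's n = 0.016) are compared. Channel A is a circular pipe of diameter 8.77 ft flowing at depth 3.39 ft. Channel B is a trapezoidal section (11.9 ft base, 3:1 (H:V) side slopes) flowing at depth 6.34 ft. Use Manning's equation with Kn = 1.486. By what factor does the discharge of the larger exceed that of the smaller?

Channel A: For a circular section of diameter D = 8.77 ft at depth y = 3.39 ft, the central angle is θ = 2 arccos(1 − 2y/D) = 2.684 rad. Then A = (D²/8)(θ − sin θ) = 21.55 ft² and P = Dθ/2 = 11.77 ft. Hydraulic radius R = A/P = 21.55/11.77 = 1.831 ft. Q_A = (1.486/0.016)·21.55·1.831^(2/3)·√0.008403 = 274.7 ft³/s.
Channel B: With bottom width b = 11.9 ft and side slope z = 3: A = (b + zy)y = (11.9 + 3×6.34)×6.34 = 196 ft²; P = b + 2y√(1+z²) = 11.9 + 2×6.34×3.162 = 52 ft. Hydraulic radius R = A/P = 196/52 = 3.77 ft. Q_B = (1.486/0.016)·196·3.77^(2/3)·√0.008403 = 4043 ft³/s.
The larger discharge is 4043 ft³/s and the smaller is 274.7 ft³/s; the ratio is 14.7.

14.7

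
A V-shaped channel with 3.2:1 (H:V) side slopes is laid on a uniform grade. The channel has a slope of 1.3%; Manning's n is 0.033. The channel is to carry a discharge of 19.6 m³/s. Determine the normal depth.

Manning's equation rearranged: A R^(2/3) = nQ / (1·√S) = 0.033 × 19.6 / (√0.013) = 5.673.
Trying y = 1.13 m: A R^(2/3) = 2.707 — short.
Trying y = 1.67 m: A R^(2/3) = 7.672 — over.
Trying y = 1.49 m: A R^(2/3) = 5.66 — matches.

y_n = 1.49 m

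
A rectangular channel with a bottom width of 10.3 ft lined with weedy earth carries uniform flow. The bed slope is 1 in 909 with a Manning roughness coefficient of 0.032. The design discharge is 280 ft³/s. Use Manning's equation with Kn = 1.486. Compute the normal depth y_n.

y_n = 8.19 ft

Manning's equation rearranged: A R^(2/3) = nQ / (1.486·√S) = 0.032 × 280 / (1.486 × √0.0011) = 181.8.
At y = 10.4 ft: A R^(2/3) = 244.3 — over.
At y = 8.19 ft: A R^(2/3) = 181.7 — close enough.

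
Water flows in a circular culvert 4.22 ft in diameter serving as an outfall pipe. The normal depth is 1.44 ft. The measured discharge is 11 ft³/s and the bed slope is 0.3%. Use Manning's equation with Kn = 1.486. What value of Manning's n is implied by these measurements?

For a circular section of diameter D = 4.22 ft at depth y = 1.44 ft, the central angle is θ = 2 arccos(1 − 2y/D) = 2.495 rad. Then A = (D²/8)(θ − sin θ) = 4.214 ft² and P = Dθ/2 = 5.265 ft.
Hydraulic radius R = A/P = 4.214/5.265 = 0.8004 ft.
Rearranging Manning's equation: n = (1.486/Q) A R^(2/3) S^(1/2) = (1.486/11) × 4.214 × 0.8004^(2/3) × √0.003 = 0.0269.

n = 0.0269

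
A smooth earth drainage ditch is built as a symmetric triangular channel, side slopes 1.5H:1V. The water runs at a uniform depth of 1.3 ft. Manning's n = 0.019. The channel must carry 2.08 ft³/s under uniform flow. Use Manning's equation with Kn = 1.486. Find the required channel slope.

S = 0.00025

For a triangular section with side slope z = 1.5: A = zy² = 1.5×1.3² = 2.535 ft²; P = 2y√(1+z²) = 2×1.3×1.803 = 4.687 ft.
Hydraulic radius R = A/P = 2.535/4.687 = 0.5408 ft.
From Manning's equation, S = [nQ / (1.486 A R^(2/3))]² = [0.019 × 2.08 / (1.486 × 2.535 × 0.5408^(2/3))]² = 0.00025.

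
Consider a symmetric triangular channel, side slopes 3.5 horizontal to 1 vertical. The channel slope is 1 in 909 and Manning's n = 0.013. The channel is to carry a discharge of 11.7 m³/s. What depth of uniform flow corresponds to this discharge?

Manning's equation rearranged: A R^(2/3) = nQ / (1·√S) = 0.013 × 11.7 / (√0.0011) = 4.586.
At y = 0.92 m: A R^(2/3) = 1.72 — short.
At y = 1.33 m: A R^(2/3) = 4.595 — matches.

y_n = 1.33 m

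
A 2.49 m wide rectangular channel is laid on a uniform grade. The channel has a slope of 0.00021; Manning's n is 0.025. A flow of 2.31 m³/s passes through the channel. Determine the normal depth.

y_n = 1.93 m

Manning's equation rearranged: A R^(2/3) = nQ / (1·√S) = 0.025 × 2.31 / (√0.00021) = 3.985.
Try y = 1.42 m: A R^(2/3) = 2.689 — low.
Try y = 1.93 m: A R^(2/3) = 3.991 — matches.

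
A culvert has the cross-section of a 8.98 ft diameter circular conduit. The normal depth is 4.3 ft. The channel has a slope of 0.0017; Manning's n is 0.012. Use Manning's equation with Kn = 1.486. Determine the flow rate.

Q = 257 ft³/s

For a circular section of diameter D = 8.98 ft at depth y = 4.3 ft, the central angle is θ = 2 arccos(1 − 2y/D) = 3.057 rad. Then A = (D²/8)(θ − sin θ) = 29.96 ft² and P = Dθ/2 = 13.73 ft.
Hydraulic radius R = A/P = 29.96/13.73 = 2.183 ft.
Manning's equation: Q = (1.486/n) A R^(2/3) S^(1/2) = (1.486/0.012) × 29.96 × 2.183^(2/3) × 0.0017^(1/2) = 257 ft³/s.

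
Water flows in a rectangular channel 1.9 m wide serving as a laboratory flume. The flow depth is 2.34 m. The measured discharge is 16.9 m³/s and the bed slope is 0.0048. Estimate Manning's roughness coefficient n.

n = 0.014

Flow area A = b·y = 1.9 × 2.34 = 4.446 m². Wetted perimeter P = b + 2y = 1.9 + 2×2.34 = 6.58 m.
Hydraulic radius R = A/P = 4.446/6.58 = 0.6757 m.
Rearranging Manning's equation: n = (1/Q) A R^(2/3) S^(1/2) = (1/16.9) × 4.446 × 0.6757^(2/3) × √0.0048 = 0.014.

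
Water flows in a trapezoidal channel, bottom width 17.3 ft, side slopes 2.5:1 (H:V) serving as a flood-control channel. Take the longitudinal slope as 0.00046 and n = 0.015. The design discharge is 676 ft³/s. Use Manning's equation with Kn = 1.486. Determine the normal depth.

y_n = 4.87 ft

Manning's equation rearranged: A R^(2/3) = nQ / (1.486·√S) = 0.015 × 676 / (1.486 × √0.00046) = 318.2.
At y = 5.77 ft: A R^(2/3) = 444.5 — too large.
At y = 3.55 ft: A R^(2/3) = 173.5 — too small.
At y = 4.87 ft: A R^(2/3) = 318 — matches.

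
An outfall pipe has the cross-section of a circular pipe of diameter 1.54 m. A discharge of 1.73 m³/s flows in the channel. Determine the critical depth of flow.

y_c = 0.668 m

At critical depth, Q² T / (g A³) = 1, i.e. A³/T = Q²/g = 1.73²/9.81 = 0.3051.
Try y = 0.503 m: A³/T = 0.1022 — low.
Try y = 0.806 m: A³/T = 0.6246 — high.
Try y = 0.668 m: A³/T = 0.3046 — close enough.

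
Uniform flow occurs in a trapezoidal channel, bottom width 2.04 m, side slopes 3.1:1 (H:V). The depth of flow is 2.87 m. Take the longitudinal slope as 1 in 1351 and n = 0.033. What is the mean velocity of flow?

With bottom width b = 2.04 m and side slope z = 3.1: A = (b + zy)y = (2.04 + 3.1×2.87)×2.87 = 31.39 m²; P = b + 2y√(1+z²) = 2.04 + 2×2.87×3.257 = 20.74 m.
Hydraulic radius R = A/P = 31.39/20.74 = 1.514 m.
From Manning's equation, V = (1/n) R^(2/3) S^(1/2) = (1/0.033) × 1.514^(2/3) × 0.0007402^(1/2) = 1.09 m/s.

V = 1.09 m/s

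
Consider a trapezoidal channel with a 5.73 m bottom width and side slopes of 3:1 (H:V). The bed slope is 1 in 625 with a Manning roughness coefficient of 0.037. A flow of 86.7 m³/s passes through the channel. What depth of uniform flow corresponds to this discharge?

y_n = 3.3 m

Manning's equation rearranged: A R^(2/3) = nQ / (1·√S) = 0.037 × 86.7 / (√0.0016) = 80.2.
Trying y = 3.89 m: A R^(2/3) = 115.6 — over.
Trying y = 3.3 m: A R^(2/3) = 80.2 — close enough.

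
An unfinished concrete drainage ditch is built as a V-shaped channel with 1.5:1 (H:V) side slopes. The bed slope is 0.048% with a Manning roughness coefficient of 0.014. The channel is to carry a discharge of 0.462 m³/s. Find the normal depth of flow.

Manning's equation rearranged: A R^(2/3) = nQ / (1·√S) = 0.014 × 0.462 / (√0.00048) = 0.2952.
Trying y = 0.56 m: A R^(2/3) = 0.1781 — too small.
Trying y = 0.771 m: A R^(2/3) = 0.4178 — too large.
Trying y = 0.677 m: A R^(2/3) = 0.2954 — matches.

y_n = 0.677 m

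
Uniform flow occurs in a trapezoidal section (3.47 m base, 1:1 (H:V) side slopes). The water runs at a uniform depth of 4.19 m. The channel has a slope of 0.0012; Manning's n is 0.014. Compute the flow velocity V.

With bottom width b = 3.47 m and side slope z = 1: A = (b + zy)y = (3.47 + 1×4.19)×4.19 = 32.1 m²; P = b + 2y√(1+z²) = 3.47 + 2×4.19×1.414 = 15.32 m.
Hydraulic radius R = A/P = 32.1/15.32 = 2.095 m.
From Manning's equation, V = (1/n) R^(2/3) S^(1/2) = (1/0.014) × 2.095^(2/3) × 0.0012^(1/2) = 4.05 m/s.

V = 4.05 m/s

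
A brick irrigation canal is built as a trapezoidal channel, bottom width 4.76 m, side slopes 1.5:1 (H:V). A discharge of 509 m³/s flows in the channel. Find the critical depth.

At critical depth, Q² T / (g A³) = 1, i.e. A³/T = Q²/g = 509²/9.81 = 26410.
Try y = 7.47 m: A³/T = 62430 — over.
Try y = 4.75 m: A³/T = 9464 — short.
Try y = 6.1 m: A³/T = 26490 — matches.

y_c = 6.1 m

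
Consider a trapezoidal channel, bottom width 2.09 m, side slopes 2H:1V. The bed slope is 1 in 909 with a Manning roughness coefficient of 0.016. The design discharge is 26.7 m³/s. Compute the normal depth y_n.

y_n = 1.99 m

Manning's equation rearranged: A R^(2/3) = nQ / (1·√S) = 0.016 × 26.7 / (√0.0011) = 12.88.
At y = 1.67 m: A R^(2/3) = 8.755 — low.
At y = 1.99 m: A R^(2/3) = 12.87 — close enough.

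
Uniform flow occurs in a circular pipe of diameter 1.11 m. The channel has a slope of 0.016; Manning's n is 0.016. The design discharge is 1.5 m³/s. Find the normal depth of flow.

y_n = 0.529 m

Manning's equation rearranged: A R^(2/3) = nQ / (1·√S) = 0.016 × 1.5 / (√0.016) = 0.1897.
Try y = 0.661 m: A R^(2/3) = 0.2734 — too large.
Try y = 0.37 m: A R^(2/3) = 0.0987 — too small.
Try y = 0.529 m: A R^(2/3) = 0.1896 — matches.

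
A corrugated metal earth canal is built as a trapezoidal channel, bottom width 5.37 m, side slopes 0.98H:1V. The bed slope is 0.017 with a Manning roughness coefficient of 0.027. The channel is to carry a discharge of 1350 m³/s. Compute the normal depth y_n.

y_n = 8.31 m

Manning's equation rearranged: A R^(2/3) = nQ / (1·√S) = 0.027 × 1350 / (√0.017) = 279.6.
At y = 6.05 m: A R^(2/3) = 144.2 — short.
At y = 9.73 m: A R^(2/3) = 392.2 — over.
At y = 8.31 m: A R^(2/3) = 279.2 — close enough.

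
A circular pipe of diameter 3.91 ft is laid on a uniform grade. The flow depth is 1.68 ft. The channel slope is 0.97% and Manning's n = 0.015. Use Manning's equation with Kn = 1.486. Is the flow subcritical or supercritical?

For a circular section of diameter D = 3.91 ft at depth y = 1.68 ft, the central angle is θ = 2 arccos(1 − 2y/D) = 2.859 rad. Then A = (D²/8)(θ − sin θ) = 4.932 ft² and P = Dθ/2 = 5.59 ft.
Hydraulic radius R = A/P = 4.932/5.59 = 0.8823 ft.
V = (1.486/n) R^(2/3) √S = (1.486/0.015) × 0.8823^(2/3) × √0.0097 = 8.975 ft/s. Hydraulic depth D_h = A/T = 4.932/3.871 = 1.274 ft.
Froude number Fr = V/√(g·D_h) = 8.975/√(32.2×1.274) = 1.4, which is greater than 1, so the flow is supercritical.

supercritical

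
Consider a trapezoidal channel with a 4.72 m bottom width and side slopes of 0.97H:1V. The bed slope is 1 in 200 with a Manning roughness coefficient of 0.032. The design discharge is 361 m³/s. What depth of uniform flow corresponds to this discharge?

y_n = 6.69 m

Manning's equation rearranged: A R^(2/3) = nQ / (1·√S) = 0.032 × 361 / (√0.005) = 163.4.
Trying y = 4.99 m: A R^(2/3) = 89.31 — low.
Trying y = 6.69 m: A R^(2/3) = 163.2 — matches.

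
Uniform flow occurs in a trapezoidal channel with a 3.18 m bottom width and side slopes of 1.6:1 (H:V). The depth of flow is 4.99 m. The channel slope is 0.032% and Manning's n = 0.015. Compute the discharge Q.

Q = 123 m³/s

With bottom width b = 3.18 m and side slope z = 1.6: A = (b + zy)y = (3.18 + 1.6×4.99)×4.99 = 55.71 m²; P = b + 2y√(1+z²) = 3.18 + 2×4.99×1.887 = 22.01 m.
Hydraulic radius R = A/P = 55.71/22.01 = 2.531 m.
Manning's equation: Q = (1/n) A R^(2/3) S^(1/2) = (1/0.015) × 55.71 × 2.531^(2/3) × 0.00032^(1/2) = 123 m³/s.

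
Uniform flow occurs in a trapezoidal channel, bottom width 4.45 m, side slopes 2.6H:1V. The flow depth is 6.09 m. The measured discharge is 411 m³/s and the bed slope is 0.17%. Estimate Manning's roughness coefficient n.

With bottom width b = 4.45 m and side slope z = 2.6: A = (b + zy)y = (4.45 + 2.6×6.09)×6.09 = 123.5 m²; P = b + 2y√(1+z²) = 4.45 + 2×6.09×2.786 = 38.38 m.
Hydraulic radius R = A/P = 123.5/38.38 = 3.219 m.
Rearranging Manning's equation: n = (1/Q) A R^(2/3) S^(1/2) = (1/411) × 123.5 × 3.219^(2/3) × √0.0017 = 0.027.

n = 0.027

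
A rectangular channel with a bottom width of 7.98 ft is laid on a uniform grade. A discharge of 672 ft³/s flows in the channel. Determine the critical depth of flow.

y_c = 6.04 ft

For a rectangular channel, critical depth y_c = (q²/g)^(1/3) where q = Q/b = 672/7.98 = 84.21 ft²/s.
So y_c = (84.21²/32.2)^(1/3) = 6.04 ft.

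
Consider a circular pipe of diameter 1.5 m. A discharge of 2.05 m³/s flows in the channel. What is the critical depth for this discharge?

y_c = 0.736 m

At critical depth, Q² T / (g A³) = 1, i.e. A³/T = Q²/g = 2.05²/9.81 = 0.4284.
Try y = 0.83 m: A³/T = 0.6772 — too large.
Try y = 0.641 m: A³/T = 0.2522 — too small.
Try y = 0.736 m: A³/T = 0.4279 — matches.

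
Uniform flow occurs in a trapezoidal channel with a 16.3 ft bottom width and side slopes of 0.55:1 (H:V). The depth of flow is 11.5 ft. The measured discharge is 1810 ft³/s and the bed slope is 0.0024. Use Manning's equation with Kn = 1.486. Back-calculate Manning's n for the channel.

n = 0.035

With bottom width b = 16.3 ft and side slope z = 0.55: A = (b + zy)y = (16.3 + 0.55×11.5)×11.5 = 260.2 ft²; P = b + 2y√(1+z²) = 16.3 + 2×11.5×1.141 = 42.55 ft.
Hydraulic radius R = A/P = 260.2/42.55 = 6.115 ft.
Rearranging Manning's equation: n = (1.486/Q) A R^(2/3) S^(1/2) = (1.486/1810) × 260.2 × 6.115^(2/3) × √0.0024 = 0.035.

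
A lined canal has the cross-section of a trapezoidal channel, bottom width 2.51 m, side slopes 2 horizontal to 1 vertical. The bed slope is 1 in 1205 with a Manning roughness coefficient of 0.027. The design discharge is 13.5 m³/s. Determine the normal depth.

y_n = 1.9 m

Manning's equation rearranged: A R^(2/3) = nQ / (1·√S) = 0.027 × 13.5 / (√0.0008299) = 12.65.
Trying y = 1.44 m: A R^(2/3) = 7.058 — short.
Trying y = 1.9 m: A R^(2/3) = 12.69 — close enough.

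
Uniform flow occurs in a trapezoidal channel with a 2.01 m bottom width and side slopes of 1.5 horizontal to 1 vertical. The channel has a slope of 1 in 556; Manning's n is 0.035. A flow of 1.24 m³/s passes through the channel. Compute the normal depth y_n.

y_n = 0.615 m

Manning's equation rearranged: A R^(2/3) = nQ / (1·√S) = 0.035 × 1.24 / (√0.001799) = 1.023.
Trying y = 0.75 m: A R^(2/3) = 1.479 — high.
Trying y = 0.486 m: A R^(2/3) = 0.6659 — low.
Trying y = 0.615 m: A R^(2/3) = 1.022 — close enough.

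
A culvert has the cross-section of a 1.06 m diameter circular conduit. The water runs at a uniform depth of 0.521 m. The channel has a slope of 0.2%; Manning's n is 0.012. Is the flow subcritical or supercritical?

subcritical

For a circular section of diameter D = 1.06 m at depth y = 0.521 m, the central angle is θ = 2 arccos(1 − 2y/D) = 3.108 rad. Then A = (D²/8)(θ − sin θ) = 0.4317 m² and P = Dθ/2 = 1.647 m.
Hydraulic radius R = A/P = 0.4317/1.647 = 0.2621 m.
V = (1/n) R^(2/3) √S = (1/0.012) × 0.2621^(2/3) × √0.002 = 1.526 m/s. Hydraulic depth D_h = A/T = 0.4317/1.06 = 0.4073 m.
Froude number Fr = V/√(g·D_h) = 1.526/√(9.81×0.4073) = 0.764, which is less than 1, so the flow is subcritical.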